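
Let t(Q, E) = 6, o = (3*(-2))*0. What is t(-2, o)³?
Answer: 216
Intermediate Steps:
o = 0 (o = -6*0 = 0)
t(-2, o)³ = 6³ = 216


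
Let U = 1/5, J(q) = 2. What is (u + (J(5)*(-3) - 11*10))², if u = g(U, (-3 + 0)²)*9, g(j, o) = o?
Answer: 1225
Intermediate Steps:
U = ⅕ (U = 1*(⅕) = ⅕ ≈ 0.20000)
u = 81 (u = (-3 + 0)²*9 = (-3)²*9 = 9*9 = 81)
(u + (J(5)*(-3) - 11*10))² = (81 + (2*(-3) - 11*10))² = (81 + (-6 - 110))² = (81 - 116)² = (-35)² = 1225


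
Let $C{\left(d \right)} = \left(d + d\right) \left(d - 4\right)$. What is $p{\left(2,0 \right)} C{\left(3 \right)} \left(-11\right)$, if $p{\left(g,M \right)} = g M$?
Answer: $0$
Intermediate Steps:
$p{\left(g,M \right)} = M g$
$C{\left(d \right)} = 2 d \left(-4 + d\right)$
$p{\left(2,0 \right)} C{\left(3 \right)} \left(-11\right) = 0 \cdot 2 \cdot 2 \cdot 3 \left(-4 + 3\right) \left(-11\right) = 0 \cdot 2 \cdot 3 \left(-1\right) \left(-11\right) = 0 \left(-6\right) \left(-11\right) = 0 \left(-11\right) = 0$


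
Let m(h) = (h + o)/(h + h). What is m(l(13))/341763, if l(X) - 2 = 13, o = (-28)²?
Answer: 799/10252890 ≈ 7.7929e-5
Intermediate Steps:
o = 784
l(X) = 15 (l(X) = 2 + 13 = 15)
m(h) = (784 + h)/(2*h) (m(h) = (h + 784)/(h + h) = (784 + h)/((2*h)) = (784 + h)*(1/(2*h)) = (784 + h)/(2*h))
m(l(13))/341763 = ((½)*(784 + 15)/15)/341763 = ((½)*(1/15)*799)*(1/341763) = (799/30)*(1/341763) = 799/10252890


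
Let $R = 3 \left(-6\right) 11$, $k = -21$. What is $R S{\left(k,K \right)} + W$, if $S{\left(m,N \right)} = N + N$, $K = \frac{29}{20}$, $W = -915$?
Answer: $- \frac{7446}{5} \approx -1489.2$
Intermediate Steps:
$R = -198$ ($R = \left(-18\right) 11 = -198$)
$K = \frac{29}{20}$ ($K = 29 \cdot \frac{1}{20} = \frac{29}{20} \approx 1.45$)
$S{\left(m,N \right)} = 2 N$
$R S{\left(k,K \right)} + W = - 198 \cdot 2 \cdot \frac{29}{20} - 915 = \left(-198\right) \frac{29}{10} - 915 = - \frac{2871}{5} - 915 = - \frac{7446}{5}$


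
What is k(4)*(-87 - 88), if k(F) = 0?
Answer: 0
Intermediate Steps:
k(4)*(-87 - 88) = 0*(-87 - 88) = 0*(-175) = 0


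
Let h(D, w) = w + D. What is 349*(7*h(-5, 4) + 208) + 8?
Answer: 70157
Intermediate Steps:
h(D, w) = D + w
349*(7*h(-5, 4) + 208) + 8 = 349*(7*(-5 + 4) + 208) + 8 = 349*(7*(-1) + 208) + 8 = 349*(-7 + 208) + 8 = 349*201 + 8 = 70149 + 8 = 70157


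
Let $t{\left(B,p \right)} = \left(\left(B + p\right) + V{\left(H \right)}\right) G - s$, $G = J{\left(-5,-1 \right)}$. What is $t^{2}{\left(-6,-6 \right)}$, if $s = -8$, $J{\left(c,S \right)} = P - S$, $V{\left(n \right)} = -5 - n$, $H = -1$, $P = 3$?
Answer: $3136$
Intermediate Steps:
$J{\left(c,S \right)} = 3 - S$
$G = 4$ ($G = 3 - -1 = 3 + 1 = 4$)
$t{\left(B,p \right)} = -8 + 4 B + 4 p$ ($t{\left(B,p \right)} = \left(\left(B + p\right) - 4\right) 4 - -8 = \left(\left(B + p\right) + \left(-5 + 1\right)\right) 4 + 8 = \left(\left(B + p\right) - 4\right) 4 + 8 = \left(-4 + B + p\right) 4 + 8 = \left(-16 + 4 B + 4 p\right) + 8 = -8 + 4 B + 4 p$)
$t^{2}{\left(-6,-6 \right)} = \left(-8 + 4 \left(-6\right) + 4 \left(-6\right)\right)^{2} = \left(-8 - 24 - 24\right)^{2} = \left(-56\right)^{2} = 3136$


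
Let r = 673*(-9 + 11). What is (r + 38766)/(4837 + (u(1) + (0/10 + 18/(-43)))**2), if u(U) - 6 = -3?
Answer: 37083544/4477967 ≈ 8.2813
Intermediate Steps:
u(U) = 3 (u(U) = 6 - 3 = 3)
r = 1346 (r = 673*2 = 1346)
(r + 38766)/(4837 + (u(1) + (0/10 + 18/(-43)))**2) = (1346 + 38766)/(4837 + (3 + (0/10 + 18/(-43)))**2) = 40112/(4837 + (3 + (0*(1/10) + 18*(-1/43)))**2) = 40112/(4837 + (3 + (0 - 18/43))**2) = 40112/(4837 + (3 - 18/43)**2) = 40112/(4837 + (111/43)**2) = 40112/(4837 + 12321/1849) = 40112/(8955934/1849) = 40112*(1849/8955934) = 37083544/4477967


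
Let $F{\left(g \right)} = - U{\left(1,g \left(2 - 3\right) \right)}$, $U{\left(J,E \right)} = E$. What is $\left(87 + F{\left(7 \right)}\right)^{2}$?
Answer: $8836$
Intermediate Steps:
$F{\left(g \right)} = g$ ($F{\left(g \right)} = - g \left(2 - 3\right) = - g \left(-1\right) = - \left(-1\right) g = g$)
$\left(87 + F{\left(7 \right)}\right)^{2} = \left(87 + 7\right)^{2} = 94^{2} = 8836$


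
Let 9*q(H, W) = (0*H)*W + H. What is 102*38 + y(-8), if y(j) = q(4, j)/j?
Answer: 69767/18 ≈ 3875.9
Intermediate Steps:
q(H, W) = H/9 (q(H, W) = ((0*H)*W + H)/9 = (0*W + H)/9 = (0 + H)/9 = H/9)
y(j) = 4/(9*j) (y(j) = ((1/9)*4)/j = 4/(9*j))
102*38 + y(-8) = 102*38 + (4/9)/(-8) = 3876 + (4/9)*(-1/8) = 3876 - 1/18 = 69767/18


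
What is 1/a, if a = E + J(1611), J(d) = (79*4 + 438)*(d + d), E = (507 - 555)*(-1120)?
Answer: 1/2483148 ≈ 4.0271e-7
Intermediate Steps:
E = 53760 (E = -48*(-1120) = 53760)
J(d) = 1508*d (J(d) = (316 + 438)*(2*d) = 754*(2*d) = 1508*d)
a = 2483148 (a = 53760 + 1508*1611 = 53760 + 2429388 = 2483148)
1/a = 1/2483148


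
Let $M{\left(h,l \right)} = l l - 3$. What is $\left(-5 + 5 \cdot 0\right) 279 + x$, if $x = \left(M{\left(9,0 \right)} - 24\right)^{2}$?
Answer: $-666$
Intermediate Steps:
$M{\left(h,l \right)} = -3 + l^{2}$ ($M{\left(h,l \right)} = l^{2} - 3 = -3 + l^{2}$)
$x = 729$ ($x = \left(\left(-3 + 0^{2}\right) - 24\right)^{2} = \left(\left(-3 + 0\right) - 24\right)^{2} = \left(-3 - 24\right)^{2} = \left(-27\right)^{2} = 729$)
$\left(-5 + 5 \cdot 0\right) 279 + x = \left(-5 + 5 \cdot 0\right) 279 + 729 = \left(-5 + 0\right) 279 + 729 = \left(-5\right) 279 + 729 = -1395 + 729 = -666$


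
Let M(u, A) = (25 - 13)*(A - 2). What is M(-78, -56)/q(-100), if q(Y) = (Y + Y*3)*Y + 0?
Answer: -87/5000 ≈ -0.017400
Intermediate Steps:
M(u, A) = -24 + 12*A (M(u, A) = 12*(-2 + A) = -24 + 12*A)
q(Y) = 4*Y² (q(Y) = (Y + 3*Y)*Y + 0 = (4*Y)*Y + 0 = 4*Y² + 0 = 4*Y²)
M(-78, -56)/q(-100) = (-24 + 12*(-56))/((4*(-100)²)) = (-24 - 672)/((4*10000)) = -696/40000 = -696*1/40000 = -87/5000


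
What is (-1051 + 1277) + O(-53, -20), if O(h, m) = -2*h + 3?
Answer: 335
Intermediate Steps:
O(h, m) = 3 - 2*h
(-1051 + 1277) + O(-53, -20) = (-1051 + 1277) + (3 - 2*(-53)) = 226 + (3 + 106) = 226 + 109 = 335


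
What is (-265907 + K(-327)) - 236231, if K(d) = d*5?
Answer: -503773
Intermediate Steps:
K(d) = 5*d
(-265907 + K(-327)) - 236231 = (-265907 + 5*(-327)) - 236231 = (-265907 - 1635) - 236231 = -267542 - 236231 = -503773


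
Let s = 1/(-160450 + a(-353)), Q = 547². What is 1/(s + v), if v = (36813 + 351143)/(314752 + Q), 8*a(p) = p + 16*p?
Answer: 791764719561/500303533868 ≈ 1.5826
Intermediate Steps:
a(p) = 17*p/8 (a(p) = (p + 16*p)/8 = (17*p)/8 = 17*p/8)
Q = 299209
v = 387956/613961 (v = (36813 + 351143)/(314752 + 299209) = 387956/613961 ≈ 0.63189)
s = -8/1289601 (s = 1/(-160450 + (17/8)*(-353)) = 1/(-160450 - 6001/8) = 1/(-1289601/8) = -8/1289601 ≈ -6.2035e-6)
1/(s + v) = 1/(-8/1289601 + 387956/613961) = 1/(500303533868/791764719561) = 791764719561/500303533868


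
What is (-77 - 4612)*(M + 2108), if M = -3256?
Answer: 5382972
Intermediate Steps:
(-77 - 4612)*(M + 2108) = (-77 - 4612)*(-3256 + 2108) = -4689*(-1148) = 5382972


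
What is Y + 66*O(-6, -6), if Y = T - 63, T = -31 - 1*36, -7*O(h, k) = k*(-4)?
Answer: -2494/7 ≈ -356.29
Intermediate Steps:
O(h, k) = 4*k/7 (O(h, k) = -k*(-4)/7 = -(-4)*k/7 = 4*k/7)
T = -67 (T = -31 - 36 = -67)
Y = -130 (Y = -67 - 63 = -130)
Y + 66*O(-6, -6) = -130 + 66*((4/7)*(-6)) = -130 + 66*(-24/7) = -130 - 1584/7 = -2494/7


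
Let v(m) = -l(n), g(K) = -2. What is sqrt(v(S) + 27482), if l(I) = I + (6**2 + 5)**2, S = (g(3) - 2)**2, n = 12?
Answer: sqrt(25789) ≈ 160.59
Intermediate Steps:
S = 16 (S = (-2 - 2)**2 = (-4)**2 = 16)
l(I) = 1681 + I (l(I) = I + (36 + 5)**2 = I + 41**2 = I + 1681 = 1681 + I)
v(m) = -1693 (v(m) = -(1681 + 12) = -1*1693 = -1693)
sqrt(v(S) + 27482) = sqrt(-1693 + 27482) = sqrt(25789)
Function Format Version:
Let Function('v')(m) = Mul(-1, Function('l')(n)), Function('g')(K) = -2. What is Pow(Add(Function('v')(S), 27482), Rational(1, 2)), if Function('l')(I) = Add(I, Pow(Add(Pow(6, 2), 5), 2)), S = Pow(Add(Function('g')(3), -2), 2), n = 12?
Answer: Pow(25789, Rational(1, 2)) ≈ 160.59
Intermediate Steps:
S = 16 (S = Pow(Add(-2, -2), 2) = Pow(-4, 2) = 16)
Function('l')(I) = Add(1681, I) (Function('l')(I) = Add(I, Pow(Add(36, 5), 2)) = Add(I, Pow(41, 2)) = Add(I, 1681) = Add(1681, I))
Function('v')(m) = -1693 (Function('v')(m) = Mul(-1, Add(1681, 12)) = Mul(-1, 1693) = -1693)
Pow(Add(Function('v')(S), 27482), Rational(1, 2)) = Pow(Add(-1693, 27482), Rational(1, 2)) = Pow(25789, Rational(1, 2))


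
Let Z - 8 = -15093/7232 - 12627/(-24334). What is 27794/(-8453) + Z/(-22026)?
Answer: -2342282889462215/712296144096384 ≈ -3.2884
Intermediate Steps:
Z = 24606811/3825728 (Z = 8 + (-15093/7232 - 12627/(-24334)) = 8 + (-15093*1/7232 - 12627*(-1/24334)) = 8 + (-15093/7232 + 549/1058) = 8 - 5999013/3825728 = 24606811/3825728 ≈ 6.4319)
27794/(-8453) + Z/(-22026) = 27794/(-8453) + (24606811/3825728)/(-22026) = 27794*(-1/8453) + (24606811/3825728)*(-1/22026) = -27794/8453 - 24606811/84265484928 = -2342282889462215/712296144096384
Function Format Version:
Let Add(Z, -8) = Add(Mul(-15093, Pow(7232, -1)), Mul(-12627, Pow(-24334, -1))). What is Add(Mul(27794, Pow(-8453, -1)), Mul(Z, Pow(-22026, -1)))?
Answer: Rational(-2342282889462215, 712296144096384) ≈ -3.2884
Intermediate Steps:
Z = Rational(24606811, 3825728) (Z = Add(8, Add(Mul(-15093, Pow(7232, -1)), Mul(-12627, Pow(-24334, -1)))) = Add(8, Add(Mul(-15093, Rational(1, 7232)), Mul(-12627, Rational(-1, 24334)))) = Add(8, Add(Rational(-15093, 7232), Rational(549, 1058))) = Add(8, Rational(-5999013, 3825728)) = Rational(24606811, 3825728) ≈ 6.4319)
Add(Mul(27794, Pow(-8453, -1)), Mul(Z, Pow(-22026, -1))) = Add(Mul(27794, Pow(-8453, -1)), Mul(Rational(24606811, 3825728), Pow(-22026, -1))) = Add(Mul(27794, Rational(-1, 8453)), Mul(Rational(24606811, 3825728), Rational(-1, 22026))) = Add(Rational(-27794, 8453), Rational(-24606811, 84265484928)) = Rational(-2342282889462215, 712296144096384)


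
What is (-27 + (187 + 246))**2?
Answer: 164836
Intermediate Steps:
(-27 + (187 + 246))**2 = (-27 + 433)**2 = 406**2 = 164836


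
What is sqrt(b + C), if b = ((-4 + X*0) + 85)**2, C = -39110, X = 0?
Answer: 11*I*sqrt(269) ≈ 180.41*I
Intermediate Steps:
b = 6561 (b = ((-4 + 0*0) + 85)**2 = ((-4 + 0) + 85)**2 = (-4 + 85)**2 = 81**2 = 6561)
sqrt(b + C) = sqrt(6561 - 39110) = sqrt(-32549) = 11*I*sqrt(269)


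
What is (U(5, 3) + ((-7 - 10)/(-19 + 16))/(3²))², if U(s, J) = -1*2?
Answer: 1369/729 ≈ 1.8779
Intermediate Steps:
U(s, J) = -2
(U(5, 3) + ((-7 - 10)/(-19 + 16))/(3²))² = (-2 + ((-7 - 10)/(-19 + 16))/(3²))² = (-2 - 17/(-3)/9)² = (-2 - 17*(-⅓)*(⅑))² = (-2 + (17/3)*(⅑))² = (-2 + 17/27)² = (-37/27)² = 1369/729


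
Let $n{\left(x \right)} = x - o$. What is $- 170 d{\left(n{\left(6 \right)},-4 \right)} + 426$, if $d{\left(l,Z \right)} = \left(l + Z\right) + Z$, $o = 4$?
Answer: $1446$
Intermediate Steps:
$n{\left(x \right)} = -4 + x$ ($n{\left(x \right)} = x - 4 = -4 + x$)
$d{\left(l,Z \right)} = l + 2 Z$ ($d{\left(l,Z \right)} = \left(Z + l\right) + Z = l + 2 Z$)
$- 170 d{\left(n{\left(6 \right)},-4 \right)} + 426 = - 170 \left(\left(-4 + 6\right) + 2 \left(-4\right)\right) + 426 = - 170 \left(2 - 8\right) + 426 = \left(-170\right) \left(-6\right) + 426 = 1020 + 426 = 1446$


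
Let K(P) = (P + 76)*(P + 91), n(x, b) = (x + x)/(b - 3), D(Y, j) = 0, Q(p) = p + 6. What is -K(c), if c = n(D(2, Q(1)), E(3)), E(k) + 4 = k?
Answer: -6916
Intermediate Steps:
Q(p) = 6 + p
E(k) = -4 + k
n(x, b) = 2*x/(-3 + b) (n(x, b) = (2*x)/(-3 + b) = 2*x/(-3 + b))
c = 0 (c = 2*0/(-3 + (-4 + 3)) = 2*0/(-3 - 1) = 2*0/(-4) = 2*0*(-¼) = 0)
K(P) = (76 + P)*(91 + P)
-K(c) = -(6916 + 0² + 167*0) = -(6916 + 0 + 0) = -1*6916 = -6916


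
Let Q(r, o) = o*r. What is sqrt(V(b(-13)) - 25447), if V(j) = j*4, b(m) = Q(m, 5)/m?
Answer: I*sqrt(25427) ≈ 159.46*I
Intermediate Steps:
b(m) = 5 (b(m) = (5*m)/m = 5)
V(j) = 4*j
sqrt(V(b(-13)) - 25447) = sqrt(4*5 - 25447) = sqrt(20 - 25447) = sqrt(-25427) = I*sqrt(25427)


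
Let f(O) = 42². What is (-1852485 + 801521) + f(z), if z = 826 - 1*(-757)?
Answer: -1049200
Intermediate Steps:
z = 1583 (z = 826 + 757 = 1583)
f(O) = 1764
(-1852485 + 801521) + f(z) = (-1852485 + 801521) + 1764 = -1050964 + 1764 = -1049200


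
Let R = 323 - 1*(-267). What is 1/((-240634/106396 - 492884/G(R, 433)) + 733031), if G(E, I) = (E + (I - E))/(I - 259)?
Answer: 23034734/12322764913925 ≈ 1.8693e-6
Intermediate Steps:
R = 590 (R = 323 + 267 = 590)
G(E, I) = I/(-259 + I)
1/((-240634/106396 - 492884/G(R, 433)) + 733031) = 1/((-240634/106396 - 492884/(433/(-259 + 433))) + 733031) = 1/((-240634*1/106396 - 492884/(433/174)) + 733031) = 1/((-120317/53198 - 492884/(433*(1/174))) + 733031) = 1/((-120317/53198 - 492884/433/174) + 733031) = 1/((-120317/53198 - 492884*174/433) + 733031) = 1/((-120317/53198 - 85761816/433) + 733031) = 1/(-4562409184829/23034734 + 733031) = 1/(12322764913925/23034734) = 23034734/12322764913925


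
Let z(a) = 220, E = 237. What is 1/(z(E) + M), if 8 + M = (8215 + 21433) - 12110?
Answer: 1/17750 ≈ 5.6338e-5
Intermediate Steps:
M = 17530 (M = -8 + ((8215 + 21433) - 12110) = -8 + (29648 - 12110) = -8 + 17538 = 17530)
1/(z(E) + M) = 1/(220 + 17530) = 1/17750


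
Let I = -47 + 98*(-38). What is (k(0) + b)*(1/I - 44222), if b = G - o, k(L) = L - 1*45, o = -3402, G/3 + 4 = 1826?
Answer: -490444580383/1257 ≈ -3.9017e+8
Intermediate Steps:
G = 5466 (G = -12 + 3*1826 = -12 + 5478 = 5466)
I = -3771 (I = -47 - 3724 = -3771)
k(L) = -45 + L (k(L) = L - 45 = -45 + L)
b = 8868 (b = 5466 - 1*(-3402) = 5466 + 3402 = 8868)
(k(0) + b)*(1/I - 44222) = ((-45 + 0) + 8868)*(1/(-3771) - 44222) = (-45 + 8868)*(-1/3771 - 44222) = 8823*(-166761163/3771) = -490444580383/1257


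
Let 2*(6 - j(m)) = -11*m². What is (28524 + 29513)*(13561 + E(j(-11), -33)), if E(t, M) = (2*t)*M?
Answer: -1785102046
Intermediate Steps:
j(m) = 6 + 11*m²/2 (j(m) = 6 - (-11)*m²/2 = 6 + 11*m²/2)
E(t, M) = 2*M*t
(28524 + 29513)*(13561 + E(j(-11), -33)) = (28524 + 29513)*(13561 + 2*(-33)*(6 + (11/2)*(-11)²)) = 58037*(13561 + 2*(-33)*(6 + (11/2)*121)) = 58037*(13561 + 2*(-33)*(6 + 1331/2)) = 58037*(13561 + 2*(-33)*(1343/2)) = 58037*(13561 - 44319) = 58037*(-30758) = -1785102046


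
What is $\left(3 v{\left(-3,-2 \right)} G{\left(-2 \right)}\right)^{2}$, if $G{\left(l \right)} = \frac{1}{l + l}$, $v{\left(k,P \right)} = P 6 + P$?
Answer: $\frac{441}{4} \approx 110.25$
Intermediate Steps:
$v{\left(k,P \right)} = 7 P$ ($v{\left(k,P \right)} = 6 P + P = 7 P$)
$G{\left(l \right)} = \frac{1}{2 l}$
$\left(3 v{\left(-3,-2 \right)} G{\left(-2 \right)}\right)^{2} = \left(3 \cdot 7 \left(-2\right) \frac{1}{2 \left(-2\right)}\right)^{2} = \left(3 \left(-14\right) \frac{1}{2} \left(- \frac{1}{2}\right)\right)^{2} = \left(\left(-42\right) \left(- \frac{1}{4}\right)\right)^{2} = \left(\frac{21}{2}\right)^{2} = \frac{441}{4}$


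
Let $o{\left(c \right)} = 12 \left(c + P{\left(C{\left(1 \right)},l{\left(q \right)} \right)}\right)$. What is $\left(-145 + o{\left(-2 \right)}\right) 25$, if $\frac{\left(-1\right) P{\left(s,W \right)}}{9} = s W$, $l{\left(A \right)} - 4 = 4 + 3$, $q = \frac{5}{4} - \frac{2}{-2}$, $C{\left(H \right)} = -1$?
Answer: $25475$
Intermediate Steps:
$q = \frac{9}{4}$ ($q = 5 \cdot \frac{1}{4} - -1 = \frac{5}{4} + 1 = \frac{9}{4} \approx 2.25$)
$l{\left(A \right)} = 11$ ($l{\left(A \right)} = 4 + \left(4 + 3\right) = 4 + 7 = 11$)
$P{\left(s,W \right)} = - 9 W s$ ($P{\left(s,W \right)} = - 9 s W = - 9 W s$)
$o{\left(c \right)} = 1188 + 12 c$ ($o{\left(c \right)} = 12 \left(c - 99 \left(-1\right)\right) = 12 \left(c + 99\right) = 12 \left(99 + c\right) = 1188 + 12 c$)
$\left(-145 + o{\left(-2 \right)}\right) 25 = \left(-145 + \left(1188 + 12 \left(-2\right)\right)\right) 25 = \left(-145 + \left(1188 - 24\right)\right) 25 = \left(-145 + 1164\right) 25 = 1019 \cdot 25 = 25475$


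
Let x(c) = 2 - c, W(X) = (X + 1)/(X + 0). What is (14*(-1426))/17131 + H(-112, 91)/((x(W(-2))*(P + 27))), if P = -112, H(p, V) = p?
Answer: -1253476/4368405 ≈ -0.28694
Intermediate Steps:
W(X) = (1 + X)/X
(14*(-1426))/17131 + H(-112, 91)/((x(W(-2))*(P + 27))) = (14*(-1426))/17131 - 112*1/((-112 + 27)*(2 - (1 - 2)/(-2))) = -19964*1/17131 - 112*(-1/(85*(2 - (-1)*(-1)/2))) = -19964/17131 - 112*(-1/(85*(2 - 1*1/2))) = -19964/17131 - 112*(-1/(85*(2 - 1/2))) = -19964/17131 - 112/((3/2)*(-85)) = -19964/17131 - 112/(-255/2) = -19964/17131 - 112*(-2/255) = -19964/17131 + 224/255 = -1253476/4368405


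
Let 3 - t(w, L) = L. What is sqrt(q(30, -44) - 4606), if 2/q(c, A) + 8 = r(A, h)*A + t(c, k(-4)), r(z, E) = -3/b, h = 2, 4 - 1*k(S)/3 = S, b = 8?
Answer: I*sqrt(115154)/5 ≈ 67.869*I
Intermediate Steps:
k(S) = 12 - 3*S
t(w, L) = 3 - L
r(z, E) = -3/8
q(c, A) = 2/(-29 - 3*A/8) (q(c, A) = 2/(-8 + (-3*A/8 + (3 - (12 - 3*(-4))))) = 2/(-8 + (-3*A/8 + (3 - (12 + 12)))) = 2/(-8 + (-3*A/8 + (3 - 1*24))) = 2/(-8 + (-3*A/8 + (3 - 24))) = 2/(-8 + (-3*A/8 - 21)) = 2/(-8 + (-21 - 3*A/8)) = 2/(-29 - 3*A/8))
sqrt(q(30, -44) - 4606) = sqrt(16/(-232 - 3*(-44)) - 4606) = sqrt(16/(-232 + 132) - 4606) = sqrt(16/(-100) - 4606) = sqrt(16*(-1/100) - 4606) = sqrt(-4/25 - 4606) = sqrt(-115154/25) = I*sqrt(115154)/5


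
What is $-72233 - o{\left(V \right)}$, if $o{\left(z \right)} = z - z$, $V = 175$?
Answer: $-72233$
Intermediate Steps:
$o{\left(z \right)} = 0$
$-72233 - o{\left(V \right)} = -72233 - 0 = -72233 + 0 = -72233$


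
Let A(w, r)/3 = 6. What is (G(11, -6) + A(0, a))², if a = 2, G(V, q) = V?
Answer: 841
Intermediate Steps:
A(w, r) = 18 (A(w, r) = 3*6 = 18)
(G(11, -6) + A(0, a))² = (11 + 18)² = 29² = 841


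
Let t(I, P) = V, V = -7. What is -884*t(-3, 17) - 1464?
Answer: 4724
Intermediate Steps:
t(I, P) = -7
-884*t(-3, 17) - 1464 = -884*(-7) - 1464 = 6188 - 1464 = 4724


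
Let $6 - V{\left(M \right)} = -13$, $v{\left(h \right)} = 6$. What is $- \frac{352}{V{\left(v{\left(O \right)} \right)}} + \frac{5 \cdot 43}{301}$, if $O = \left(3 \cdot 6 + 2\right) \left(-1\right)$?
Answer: $- \frac{2369}{133} \approx -17.812$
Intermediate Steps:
$O = -20$ ($O = \left(18 + 2\right) \left(-1\right) = 20 \left(-1\right) = -20$)
$V{\left(M \right)} = 19$ ($V{\left(M \right)} = 6 - -13 = 6 + 13 = 19$)
$- \frac{352}{V{\left(v{\left(O \right)} \right)}} + \frac{5 \cdot 43}{301} = - \frac{352}{19} + \frac{5 \cdot 43}{301} = \left(-352\right) \frac{1}{19} + 215 \cdot \frac{1}{301} = - \frac{352}{19} + \frac{5}{7} = - \frac{2369}{133}$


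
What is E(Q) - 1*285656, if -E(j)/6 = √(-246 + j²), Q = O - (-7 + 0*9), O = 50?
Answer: -285656 - 6*√3003 ≈ -2.8599e+5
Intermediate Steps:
Q = 57 (Q = 50 - (-7 + 0*9) = 50 - (-7 + 0) = 50 - 1*(-7) = 50 + 7 = 57)
E(j) = -6*√(-246 + j²)
E(Q) - 1*285656 = -6*√(-246 + 57²) - 1*285656 = -6*√(-246 + 3249) - 285656 = -6*√3003 - 285656 = -285656 - 6*√3003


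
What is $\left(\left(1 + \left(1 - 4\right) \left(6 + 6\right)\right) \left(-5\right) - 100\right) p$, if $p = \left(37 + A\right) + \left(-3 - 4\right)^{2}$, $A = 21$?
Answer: $8025$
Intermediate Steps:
$p = 107$ ($p = \left(37 + 21\right) + \left(-3 - 4\right)^{2} = 58 + \left(-7\right)^{2} = 58 + 49 = 107$)
$\left(\left(1 + \left(1 - 4\right) \left(6 + 6\right)\right) \left(-5\right) - 100\right) p = \left(\left(1 + \left(1 - 4\right) \left(6 + 6\right)\right) \left(-5\right) - 100\right) 107 = \left(\left(1 - 36\right) \left(-5\right) - 100\right) 107 = \left(\left(-35\right) \left(-5\right) - 100\right) 107 = \left(175 - 100\right) 107 = 75 \cdot 107 = 8025$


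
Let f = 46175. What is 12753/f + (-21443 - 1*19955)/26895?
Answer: -313712143/248375325 ≈ -1.2631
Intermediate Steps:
12753/f + (-21443 - 1*19955)/26895 = 12753/46175 + (-21443 - 1*19955)/26895 = 12753*(1/46175) + (-21443 - 19955)*(1/26895) = 12753/46175 - 41398*1/26895 = 12753/46175 - 41398/26895 = -313712143/248375325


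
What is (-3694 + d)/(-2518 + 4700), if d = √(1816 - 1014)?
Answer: -1847/1091 + √802/2182 ≈ -1.6800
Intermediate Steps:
d = √802 ≈ 28.320
(-3694 + d)/(-2518 + 4700) = (-3694 + √802)/(-2518 + 4700) = (-3694 + √802)/2182 = (-3694 + √802)*(1/2182) = -1847/1091 + √802/2182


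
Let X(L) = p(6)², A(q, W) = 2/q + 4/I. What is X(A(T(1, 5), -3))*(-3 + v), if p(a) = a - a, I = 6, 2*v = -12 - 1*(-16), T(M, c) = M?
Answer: 0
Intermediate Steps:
v = 2 (v = (-12 - 1*(-16))/2 = (-12 + 16)/2 = (½)*4 = 2)
p(a) = 0
A(q, W) = ⅔ + 2/q (A(q, W) = 2/q + 4/6 = 2/q + 4*(⅙) = 2/q + ⅔ = ⅔ + 2/q)
X(L) = 0 (X(L) = 0² = 0)
X(A(T(1, 5), -3))*(-3 + v) = 0*(-3 + 2) = 0*(-1) = 0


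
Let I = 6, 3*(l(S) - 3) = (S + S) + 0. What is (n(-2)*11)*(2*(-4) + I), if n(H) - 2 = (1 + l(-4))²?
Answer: -748/9 ≈ -83.111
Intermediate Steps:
l(S) = 3 + 2*S/3 (l(S) = 3 + ((S + S) + 0)/3 = 3 + (2*S + 0)/3 = 3 + (2*S)/3 = 3 + 2*S/3)
n(H) = 34/9 (n(H) = 2 + (1 + (3 + (⅔)*(-4)))² = 2 + (1 + (3 - 8/3))² = 2 + (1 + ⅓)² = 2 + (4/3)² = 2 + 16/9 = 34/9)
(n(-2)*11)*(2*(-4) + I) = ((34/9)*11)*(2*(-4) + 6) = 374*(-8 + 6)/9 = (374/9)*(-2) = -748/9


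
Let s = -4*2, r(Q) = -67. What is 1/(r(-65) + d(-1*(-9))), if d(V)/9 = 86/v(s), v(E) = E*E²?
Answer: -256/17539 ≈ -0.014596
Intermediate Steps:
s = -8
v(E) = E³
d(V) = -387/256 (d(V) = 9*(86/((-8)³)) = 9*(86/(-512)) = 9*(86*(-1/512)) = 9*(-43/256) = -387/256)
1/(r(-65) + d(-1*(-9))) = 1/(-67 - 387/256) = 1/(-17539/256) = -256/17539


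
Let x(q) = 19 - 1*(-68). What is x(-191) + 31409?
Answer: 31496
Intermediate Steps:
x(q) = 87 (x(q) = 19 + 68 = 87)
x(-191) + 31409 = 87 + 31409 = 31496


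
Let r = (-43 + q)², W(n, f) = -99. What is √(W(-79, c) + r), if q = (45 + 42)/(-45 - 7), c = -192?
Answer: √5128633/52 ≈ 43.551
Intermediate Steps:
q = -87/52 (q = 87/(-52) = 87*(-1/52) = -87/52 ≈ -1.6731)
r = 5396329/2704 (r = (-43 - 87/52)² = (-2323/52)² = 5396329/2704 ≈ 1995.7)
√(W(-79, c) + r) = √(-99 + 5396329/2704) = √(5128633/2704) = √5128633/52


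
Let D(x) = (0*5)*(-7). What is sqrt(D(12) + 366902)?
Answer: sqrt(366902) ≈ 605.72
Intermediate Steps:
D(x) = 0 (D(x) = 0*(-7) = 0)
sqrt(D(12) + 366902) = sqrt(0 + 366902) = sqrt(366902)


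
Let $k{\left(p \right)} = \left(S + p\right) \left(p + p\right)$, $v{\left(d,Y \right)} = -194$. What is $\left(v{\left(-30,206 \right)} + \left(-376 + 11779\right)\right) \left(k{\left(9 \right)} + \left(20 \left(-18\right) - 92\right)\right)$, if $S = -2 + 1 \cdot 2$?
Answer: $-3250610$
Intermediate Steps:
$S = 0$ ($S = -2 + 2 = 0$)
$k{\left(p \right)} = 2 p^{2}$ ($k{\left(p \right)} = \left(0 + p\right) \left(p + p\right) = p 2 p = 2 p^{2}$)
$\left(v{\left(-30,206 \right)} + \left(-376 + 11779\right)\right) \left(k{\left(9 \right)} + \left(20 \left(-18\right) - 92\right)\right) = \left(-194 + \left(-376 + 11779\right)\right) \left(2 \cdot 9^{2} + \left(20 \left(-18\right) - 92\right)\right) = \left(-194 + 11403\right) \left(2 \cdot 81 - 452\right) = 11209 \left(162 - 452\right) = 11209 \left(-290\right) = -3250610$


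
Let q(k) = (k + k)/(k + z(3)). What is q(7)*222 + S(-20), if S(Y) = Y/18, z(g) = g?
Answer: 13936/45 ≈ 309.69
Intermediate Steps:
S(Y) = Y/18 (S(Y) = Y*(1/18) = Y/18)
q(k) = 2*k/(3 + k) (q(k) = (k + k)/(k + 3) = (2*k)/(3 + k) = 2*k/(3 + k))
q(7)*222 + S(-20) = (2*7/(3 + 7))*222 + (1/18)*(-20) = (2*7/10)*222 - 10/9 = (2*7*(⅒))*222 - 10/9 = (7/5)*222 - 10/9 = 1554/5 - 10/9 = 13936/45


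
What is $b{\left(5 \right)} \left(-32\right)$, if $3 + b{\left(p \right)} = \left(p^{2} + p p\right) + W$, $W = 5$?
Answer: $-1664$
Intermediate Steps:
$b{\left(p \right)} = 2 + 2 p^{2}$ ($b{\left(p \right)} = -3 + \left(\left(p^{2} + p p\right) + 5\right) = -3 + \left(\left(p^{2} + p^{2}\right) + 5\right) = -3 + \left(2 p^{2} + 5\right) = -3 + \left(5 + 2 p^{2}\right) = 2 + 2 p^{2}$)
$b{\left(5 \right)} \left(-32\right) = \left(2 + 2 \cdot 5^{2}\right) \left(-32\right) = \left(2 + 2 \cdot 25\right) \left(-32\right) = \left(2 + 50\right) \left(-32\right) = 52 \left(-32\right) = -1664$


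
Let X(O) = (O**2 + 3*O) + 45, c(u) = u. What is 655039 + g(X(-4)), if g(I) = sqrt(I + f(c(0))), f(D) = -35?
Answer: 655039 + sqrt(14) ≈ 6.5504e+5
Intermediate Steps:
X(O) = 45 + O**2 + 3*O
g(I) = sqrt(-35 + I) (g(I) = sqrt(I - 35) = sqrt(-35 + I))
655039 + g(X(-4)) = 655039 + sqrt(-35 + (45 + (-4)**2 + 3*(-4))) = 655039 + sqrt(-35 + (45 + 16 - 12)) = 655039 + sqrt(-35 + 49) = 655039 + sqrt(14)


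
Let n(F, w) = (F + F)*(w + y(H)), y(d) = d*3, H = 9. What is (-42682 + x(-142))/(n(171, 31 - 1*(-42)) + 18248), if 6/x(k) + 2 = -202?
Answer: -1451189/1783232 ≈ -0.81380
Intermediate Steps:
x(k) = -1/34 (x(k) = 6/(-2 - 202) = 6/(-204) = 6*(-1/204) = -1/34)
y(d) = 3*d
n(F, w) = 2*F*(27 + w) (n(F, w) = (F + F)*(w + 3*9) = (2*F)*(w + 27) = (2*F)*(27 + w) = 2*F*(27 + w))
(-42682 + x(-142))/(n(171, 31 - 1*(-42)) + 18248) = (-42682 - 1/34)/(2*171*(27 + (31 - 1*(-42))) + 18248) = -1451189/(34*(2*171*(27 + (31 + 42)) + 18248)) = -1451189/(34*(2*171*(27 + 73) + 18248)) = -1451189/(34*(2*171*100 + 18248)) = -1451189/(34*(34200 + 18248)) = -1451189/34/52448 = -1451189/34*1/52448 = -1451189/1783232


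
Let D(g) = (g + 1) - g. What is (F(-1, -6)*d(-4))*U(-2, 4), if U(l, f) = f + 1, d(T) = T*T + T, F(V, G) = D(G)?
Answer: 60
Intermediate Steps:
D(g) = 1 (D(g) = (1 + g) - g = 1)
F(V, G) = 1
d(T) = T + T² (d(T) = T² + T = T + T²)
U(l, f) = 1 + f
(F(-1, -6)*d(-4))*U(-2, 4) = (1*(-4*(1 - 4)))*(1 + 4) = (1*(-4*(-3)))*5 = (1*12)*5 = 12*5 = 60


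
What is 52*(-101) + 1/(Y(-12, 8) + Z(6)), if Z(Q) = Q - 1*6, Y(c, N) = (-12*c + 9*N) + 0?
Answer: -1134431/216 ≈ -5252.0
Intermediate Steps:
Y(c, N) = -12*c + 9*N
Z(Q) = -6 + Q (Z(Q) = Q - 6 = -6 + Q)
52*(-101) + 1/(Y(-12, 8) + Z(6)) = 52*(-101) + 1/((-12*(-12) + 9*8) + (-6 + 6)) = -5252 + 1/((144 + 72) + 0) = -5252 + 1/(216 + 0) = -5252 + 1/216 = -1134431/216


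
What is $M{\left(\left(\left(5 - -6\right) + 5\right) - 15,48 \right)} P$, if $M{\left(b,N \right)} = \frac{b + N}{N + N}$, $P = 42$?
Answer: $\frac{343}{16} \approx 21.438$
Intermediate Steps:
$M{\left(b,N \right)} = \frac{N + b}{2 N}$
$M{\left(\left(\left(5 - -6\right) + 5\right) - 15,48 \right)} P = \frac{48 + \left(\left(\left(5 - -6\right) + 5\right) - 15\right)}{2 \cdot 48} \cdot 42 = \frac{1}{2} \cdot \frac{1}{48} \left(48 + \left(\left(\left(5 + 6\right) + 5\right) - 15\right)\right) 42 = \frac{1}{2} \cdot \frac{1}{48} \left(48 + \left(\left(11 + 5\right) - 15\right)\right) 42 = \frac{1}{2} \cdot \frac{1}{48} \left(48 + \left(16 - 15\right)\right) 42 = \frac{1}{2} \cdot \frac{1}{48} \left(48 + 1\right) 42 = \frac{1}{2} \cdot \frac{1}{48} \cdot 49 \cdot 42 = \frac{49}{96} \cdot 42 = \frac{343}{16}$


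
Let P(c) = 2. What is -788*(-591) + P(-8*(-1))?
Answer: 465710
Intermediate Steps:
-788*(-591) + P(-8*(-1)) = -788*(-591) + 2 = 465708 + 2 = 465710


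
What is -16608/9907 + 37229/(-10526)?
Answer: -543643511/104281082 ≈ -5.2132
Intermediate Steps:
-16608/9907 + 37229/(-10526) = -16608*1/9907 + 37229*(-1/10526) = -16608/9907 - 37229/10526 = -543643511/104281082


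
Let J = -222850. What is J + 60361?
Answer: -162489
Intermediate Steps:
J + 60361 = -222850 + 60361 = -162489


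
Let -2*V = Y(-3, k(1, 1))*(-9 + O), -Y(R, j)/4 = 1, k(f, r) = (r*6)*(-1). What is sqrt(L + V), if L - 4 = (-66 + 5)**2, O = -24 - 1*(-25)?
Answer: sqrt(3709) ≈ 60.902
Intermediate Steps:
k(f, r) = -6*r (k(f, r) = (6*r)*(-1) = -6*r)
Y(R, j) = -4 (Y(R, j) = -4*1 = -4)
O = 1 (O = -24 + 25 = 1)
L = 3725 (L = 4 + (-66 + 5)**2 = 4 + (-61)**2 = 4 + 3721 = 3725)
V = -16 (V = -(-2)*(-9 + 1) = -(-2)*(-8) = -1/2*32 = -16)
sqrt(L + V) = sqrt(3725 - 16) = sqrt(3709)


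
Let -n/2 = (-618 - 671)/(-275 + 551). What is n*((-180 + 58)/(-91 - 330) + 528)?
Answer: 6232315/1263 ≈ 4934.5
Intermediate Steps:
n = 1289/138 (n = -2*(-618 - 671)/(-275 + 551) = -(-2578)/276 = -2*(-1289/276) = 1289/138 ≈ 9.3406)
n*((-180 + 58)/(-91 - 330) + 528) = 1289*((-180 + 58)/(-91 - 330) + 528)/138 = 1289*(-122/(-421) + 528)/138 = 1289*(-122*(-1/421) + 528)/138 = 1289*(122/421 + 528)/138 = (1289/138)*(222410/421) = 6232315/1263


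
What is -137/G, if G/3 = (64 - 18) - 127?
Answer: 137/243 ≈ 0.56379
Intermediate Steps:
G = -243 (G = 3*((64 - 18) - 127) = 3*(46 - 127) = 3*(-81) = -243)
-137/G = -137/(-243) = -137*(-1/243) = 137/243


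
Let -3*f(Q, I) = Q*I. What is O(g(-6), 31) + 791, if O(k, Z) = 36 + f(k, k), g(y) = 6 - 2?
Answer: 2465/3 ≈ 821.67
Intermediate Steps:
f(Q, I) = -I*Q/3 (f(Q, I) = -Q*I/3 = -I*Q/3)
g(y) = 4
O(k, Z) = 36 - k²/3 (O(k, Z) = 36 - k*k/3 = 36 - k²/3)
O(g(-6), 31) + 791 = (36 - ⅓*4²) + 791 = (36 - ⅓*16) + 791 = (36 - 16/3) + 791 = 92/3 + 791 = 2465/3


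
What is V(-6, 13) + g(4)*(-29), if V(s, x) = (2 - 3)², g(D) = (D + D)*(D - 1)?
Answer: -695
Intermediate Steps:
g(D) = 2*D*(-1 + D) (g(D) = (2*D)*(-1 + D) = 2*D*(-1 + D))
V(s, x) = 1 (V(s, x) = (-1)² = 1)
V(-6, 13) + g(4)*(-29) = 1 + (2*4*(-1 + 4))*(-29) = 1 + (2*4*3)*(-29) = 1 + 24*(-29) = 1 - 696 = -695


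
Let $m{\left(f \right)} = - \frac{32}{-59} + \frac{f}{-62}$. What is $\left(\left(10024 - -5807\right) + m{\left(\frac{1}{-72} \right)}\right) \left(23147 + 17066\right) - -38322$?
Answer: $\frac{167684162716391}{263376} \approx 6.3667 \cdot 10^{8}$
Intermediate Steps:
$m{\left(f \right)} = \frac{32}{59} - \frac{f}{62}$ ($m{\left(f \right)} = \left(-32\right) \left(- \frac{1}{59}\right) + f \left(- \frac{1}{62}\right) = \frac{32}{59} - \frac{f}{62}$)
$\left(\left(10024 - -5807\right) + m{\left(\frac{1}{-72} \right)}\right) \left(23147 + 17066\right) - -38322 = \left(\left(10024 - -5807\right) + \left(\frac{32}{59} - \frac{1}{62 \left(-72\right)}\right)\right) \left(23147 + 17066\right) - -38322 = \left(\left(10024 + 5807\right) + \left(\frac{32}{59} - - \frac{1}{4464}\right)\right) 40213 + 38322 = \left(15831 + \left(\frac{32}{59} + \frac{1}{4464}\right)\right) 40213 + 38322 = \left(15831 + \frac{142907}{263376}\right) 40213 + 38322 = \frac{4169648363}{263376} \cdot 40213 + 38322 = \frac{167674069621319}{263376} + 38322 = \frac{167684162716391}{263376}$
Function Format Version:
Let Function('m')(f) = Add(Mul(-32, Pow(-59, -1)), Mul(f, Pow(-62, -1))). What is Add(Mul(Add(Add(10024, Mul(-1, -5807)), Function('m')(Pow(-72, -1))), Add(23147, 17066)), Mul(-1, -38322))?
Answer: Rational(167684162716391, 263376) ≈ 6.3667e+8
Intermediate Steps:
Function('m')(f) = Add(Rational(32, 59), Mul(Rational(-1, 62), f)) (Function('m')(f) = Add(Mul(-32, Rational(-1, 59)), Mul(f, Rational(-1, 62))) = Add(Rational(32, 59), Mul(Rational(-1, 62), f)))
Add(Mul(Add(Add(10024, Mul(-1, -5807)), Function('m')(Pow(-72, -1))), Add(23147, 17066)), Mul(-1, -38322)) = Add(Mul(Add(Add(10024, Mul(-1, -5807)), Add(Rational(32, 59), Mul(Rational(-1, 62), Pow(-72, -1)))), Add(23147, 17066)), Mul(-1, -38322)) = Add(Mul(Add(Add(10024, 5807), Add(Rational(32, 59), Mul(Rational(-1, 62), Rational(-1, 72)))), 40213), 38322) = Add(Mul(Add(15831, Add(Rational(32, 59), Rational(1, 4464))), 40213), 38322) = Add(Mul(Add(15831, Rational(142907, 263376)), 40213), 38322) = Add(Mul(Rational(4169648363, 263376), 40213), 38322) = Add(Rational(167674069621319, 263376), 38322) = Rational(167684162716391, 263376)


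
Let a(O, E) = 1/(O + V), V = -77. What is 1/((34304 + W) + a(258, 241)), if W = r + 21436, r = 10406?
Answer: 181/11972427 ≈ 1.5118e-5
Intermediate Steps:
a(O, E) = 1/(-77 + O) (a(O, E) = 1/(O - 77) = 1/(-77 + O))
W = 31842 (W = 10406 + 21436 = 31842)
1/((34304 + W) + a(258, 241)) = 1/((34304 + 31842) + 1/(-77 + 258)) = 1/(66146 + 1/181) = 1/(11972427/181) = 181/11972427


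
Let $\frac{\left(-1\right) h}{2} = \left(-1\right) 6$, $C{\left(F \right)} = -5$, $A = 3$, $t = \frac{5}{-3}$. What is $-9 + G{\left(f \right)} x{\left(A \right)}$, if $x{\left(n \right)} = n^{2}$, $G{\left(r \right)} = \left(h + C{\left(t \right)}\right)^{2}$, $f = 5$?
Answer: $432$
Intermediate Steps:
$t = - \frac{5}{3}$ ($t = 5 \left(- \frac{1}{3}\right) = - \frac{5}{3} \approx -1.6667$)
$h = 12$ ($h = - 2 \left(\left(-1\right) 6\right) = \left(-2\right) \left(-6\right) = 12$)
$G{\left(r \right)} = 49$ ($G{\left(r \right)} = \left(12 - 5\right)^{2} = 7^{2} = 49$)
$-9 + G{\left(f \right)} x{\left(A \right)} = -9 + 49 \cdot 3^{2} = -9 + 49 \cdot 9 = -9 + 441 = 432$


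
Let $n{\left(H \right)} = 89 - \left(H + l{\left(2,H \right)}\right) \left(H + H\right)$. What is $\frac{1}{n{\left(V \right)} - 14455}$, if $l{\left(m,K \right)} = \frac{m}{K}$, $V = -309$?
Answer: $- \frac{1}{205332} \approx -4.8702 \cdot 10^{-6}$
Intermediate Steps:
$n{\left(H \right)} = 89 - 2 H \left(H + \frac{2}{H}\right)$ ($n{\left(H \right)} = 89 - \left(H + \frac{2}{H}\right) \left(H + H\right) = 89 - \left(H + \frac{2}{H}\right) 2 H = 89 - 2 H \left(H + \frac{2}{H}\right)$)
$\frac{1}{n{\left(V \right)} - 14455} = \frac{1}{\left(85 - 2 \left(-309\right)^{2}\right) - 14455} = \frac{1}{\left(85 - 190962\right) - 14455} = \frac{1}{-190877 - 14455} = \frac{1}{-205332} = - \frac{1}{205332}$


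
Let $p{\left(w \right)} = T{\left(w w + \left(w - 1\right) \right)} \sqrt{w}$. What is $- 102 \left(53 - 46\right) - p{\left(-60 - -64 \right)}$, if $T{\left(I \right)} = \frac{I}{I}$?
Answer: $-716$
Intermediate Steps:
$T{\left(I \right)} = 1$
$p{\left(w \right)} = \sqrt{w}$ ($p{\left(w \right)} = 1 \sqrt{w} = \sqrt{w}$)
$- 102 \left(53 - 46\right) - p{\left(-60 - -64 \right)} = - 102 \left(53 - 46\right) - \sqrt{-60 - -64} = \left(-102\right) 7 - \sqrt{-60 + 64} = -714 - \sqrt{4} = -714 - 2 = -716$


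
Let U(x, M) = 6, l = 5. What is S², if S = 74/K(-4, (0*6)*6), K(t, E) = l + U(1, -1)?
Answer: 5476/121 ≈ 45.256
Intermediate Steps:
K(t, E) = 11 (K(t, E) = 5 + 6 = 11)
S = 74/11 ≈ 6.7273
S² = (74/11)² = 5476/121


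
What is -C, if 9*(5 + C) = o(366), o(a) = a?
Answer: -107/3 ≈ -35.667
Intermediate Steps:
C = 107/3 (C = -5 + (1/9)*366 = -5 + 122/3 = 107/3 ≈ 35.667)
-C = -1*107/3 = -107/3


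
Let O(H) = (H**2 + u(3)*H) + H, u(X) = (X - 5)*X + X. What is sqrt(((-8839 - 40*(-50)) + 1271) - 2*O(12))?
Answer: 44*I*sqrt(3) ≈ 76.21*I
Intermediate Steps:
u(X) = X + X*(-5 + X) (u(X) = (-5 + X)*X + X = X*(-5 + X) + X = X + X*(-5 + X))
O(H) = H**2 - 2*H (O(H) = (H**2 + (3*(-4 + 3))*H) + H = (H**2 + (3*(-1))*H) + H = (H**2 - 3*H) + H = H**2 - 2*H)
sqrt(((-8839 - 40*(-50)) + 1271) - 2*O(12)) = sqrt(((-8839 - 40*(-50)) + 1271) - 24*(-2 + 12)) = sqrt(((-8839 + 2000) + 1271) - 24*10) = sqrt((-6839 + 1271) - 2*120) = sqrt(-5568 - 240) = sqrt(-5808) = 44*I*sqrt(3)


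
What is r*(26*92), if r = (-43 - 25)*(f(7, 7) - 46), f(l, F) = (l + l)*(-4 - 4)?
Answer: 25699648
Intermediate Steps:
f(l, F) = -16*l (f(l, F) = (2*l)*(-8) = -16*l)
r = 10744 (r = (-43 - 25)*(-16*7 - 46) = -68*(-112 - 46) = -68*(-158) = 10744)
r*(26*92) = 10744*(26*92) = 10744*2392 = 25699648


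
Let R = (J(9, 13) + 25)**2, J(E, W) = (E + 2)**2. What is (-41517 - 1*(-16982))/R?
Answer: -24535/21316 ≈ -1.1510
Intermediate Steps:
J(E, W) = (2 + E)**2
R = 21316 (R = ((2 + 9)**2 + 25)**2 = (11**2 + 25)**2 = (121 + 25)**2 = 146**2 = 21316)
(-41517 - 1*(-16982))/R = (-41517 - 1*(-16982))/21316 = (-41517 + 16982)*(1/21316) = -24535*1/21316 = -24535/21316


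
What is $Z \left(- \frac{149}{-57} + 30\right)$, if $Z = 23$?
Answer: $\frac{42757}{57} \approx 750.12$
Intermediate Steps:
$Z \left(- \frac{149}{-57} + 30\right) = 23 \left(- \frac{149}{-57} + 30\right) = 23 \left(\left(-149\right) \left(- \frac{1}{57}\right) + 30\right) = 23 \left(\frac{149}{57} + 30\right) = 23 \cdot \frac{1859}{57} = \frac{42757}{57}$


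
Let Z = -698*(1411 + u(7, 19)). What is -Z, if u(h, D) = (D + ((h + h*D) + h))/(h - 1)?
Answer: 3012568/3 ≈ 1.0042e+6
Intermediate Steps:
u(h, D) = (D + 2*h + D*h)/(-1 + h) (u(h, D) = (D + ((h + D*h) + h))/(-1 + h) = (D + (2*h + D*h))/(-1 + h) = (D + 2*h + D*h)/(-1 + h))
Z = -3012568/3 (Z = -698*(1411 + (19 + 2*7 + 19*7)/(-1 + 7)) = -698*(1411 + (19 + 14 + 133)/6) = -698*(1411 + (⅙)*166) = -698*(1411 + 83/3) = -698*4316/3 = -3012568/3 ≈ -1.0042e+6)
-Z = -1*(-3012568/3) = 3012568/3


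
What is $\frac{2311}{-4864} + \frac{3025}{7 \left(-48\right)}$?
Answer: $- \frac{968131}{102144} \approx -9.4781$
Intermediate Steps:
$\frac{2311}{-4864} + \frac{3025}{7 \left(-48\right)} = 2311 \left(- \frac{1}{4864}\right) + \frac{3025}{-336} = - \frac{2311}{4864} + 3025 \left(- \frac{1}{336}\right) = - \frac{2311}{4864} - \frac{3025}{336} = - \frac{968131}{102144}$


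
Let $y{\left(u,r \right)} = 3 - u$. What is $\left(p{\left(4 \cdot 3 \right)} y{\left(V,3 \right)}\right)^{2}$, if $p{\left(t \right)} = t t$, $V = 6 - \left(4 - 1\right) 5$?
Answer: $2985984$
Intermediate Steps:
$V = -9$ ($V = 6 - 3 \cdot 5 = 6 - 15 = -9$)
$p{\left(t \right)} = t^{2}$
$\left(p{\left(4 \cdot 3 \right)} y{\left(V,3 \right)}\right)^{2} = \left(\left(4 \cdot 3\right)^{2} \left(3 - -9\right)\right)^{2} = \left(12^{2} \left(3 + 9\right)\right)^{2} = \left(144 \cdot 12\right)^{2} = 1728^{2} = 2985984$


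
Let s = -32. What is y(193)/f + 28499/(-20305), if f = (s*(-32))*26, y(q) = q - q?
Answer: -28499/20305 ≈ -1.4035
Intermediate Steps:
y(q) = 0
f = 26624 (f = -32*(-32)*26 = 1024*26 = 26624)
y(193)/f + 28499/(-20305) = 0/26624 + 28499/(-20305) = 0*(1/26624) + 28499*(-1/20305) = 0 - 28499/20305 = -28499/20305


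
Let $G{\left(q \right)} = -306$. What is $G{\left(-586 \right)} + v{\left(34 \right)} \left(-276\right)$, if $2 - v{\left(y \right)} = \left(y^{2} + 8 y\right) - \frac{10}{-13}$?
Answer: $\frac{5115270}{13} \approx 3.9348 \cdot 10^{5}$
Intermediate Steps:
$v{\left(y \right)} = \frac{16}{13} - y^{2} - 8 y$ ($v{\left(y \right)} = 2 - \left(\left(y^{2} + 8 y\right) - \frac{10}{-13}\right) = 2 - \left(\left(y^{2} + 8 y\right) - - \frac{10}{13}\right) = 2 - \left(\left(y^{2} + 8 y\right) + \frac{10}{13}\right) = 2 - \left(\frac{10}{13} + y^{2} + 8 y\right) = \frac{16}{13} - y^{2} - 8 y$)
$G{\left(-586 \right)} + v{\left(34 \right)} \left(-276\right) = -306 + \left(\frac{16}{13} - 34^{2} - 272\right) \left(-276\right) = -306 + \left(\frac{16}{13} - 1156 - 272\right) \left(-276\right) = -306 - - \frac{5119248}{13} = -306 + \frac{5119248}{13} = \frac{5115270}{13}$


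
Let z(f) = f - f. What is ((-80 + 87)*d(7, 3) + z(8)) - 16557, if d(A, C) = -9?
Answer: -16620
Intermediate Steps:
z(f) = 0
((-80 + 87)*d(7, 3) + z(8)) - 16557 = ((-80 + 87)*(-9) + 0) - 16557 = (7*(-9) + 0) - 16557 = (-63 + 0) - 16557 = -63 - 16557 = -16620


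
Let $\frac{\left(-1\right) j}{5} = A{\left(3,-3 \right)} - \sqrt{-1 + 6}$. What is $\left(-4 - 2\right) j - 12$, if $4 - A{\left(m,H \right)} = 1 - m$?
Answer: $168 - 30 \sqrt{5} \approx 100.92$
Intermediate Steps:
$A{\left(m,H \right)} = 3 + m$ ($A{\left(m,H \right)} = 4 - \left(1 - m\right) = 4 + \left(-1 + m\right) = 3 + m$)
$j = -30 + 5 \sqrt{5}$ ($j = - 5 \left(\left(3 + 3\right) - \sqrt{-1 + 6}\right) = - 5 \left(6 - \sqrt{5}\right) = -30 + 5 \sqrt{5} \approx -18.82$)
$\left(-4 - 2\right) j - 12 = \left(-4 - 2\right) \left(-30 + 5 \sqrt{5}\right) - 12 = - 6 \left(-30 + 5 \sqrt{5}\right) - 12 = \left(180 - 30 \sqrt{5}\right) - 12 = 168 - 30 \sqrt{5}$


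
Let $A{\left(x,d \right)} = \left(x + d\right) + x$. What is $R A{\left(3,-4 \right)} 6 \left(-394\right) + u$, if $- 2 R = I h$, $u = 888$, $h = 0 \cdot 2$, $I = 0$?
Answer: $888$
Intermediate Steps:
$A{\left(x,d \right)} = d + 2 x$ ($A{\left(x,d \right)} = \left(d + x\right) + x = d + 2 x$)
$h = 0$
$R = 0$ ($R = - \frac{0 \cdot 0}{2} = \left(- \frac{1}{2}\right) 0 = 0$)
$R A{\left(3,-4 \right)} 6 \left(-394\right) + u = 0 \left(-4 + 2 \cdot 3\right) 6 \left(-394\right) + 888 = 0 \left(-4 + 6\right) \left(-2364\right) + 888 = 0 \cdot 2 \left(-2364\right) + 888 = 0 \left(-2364\right) + 888 = 0 + 888 = 888$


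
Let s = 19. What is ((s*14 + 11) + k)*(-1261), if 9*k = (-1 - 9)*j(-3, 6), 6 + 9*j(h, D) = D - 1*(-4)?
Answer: -28242617/81 ≈ -3.4867e+5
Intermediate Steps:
j(h, D) = -2/9 + D/9 (j(h, D) = -⅔ + (D - 1*(-4))/9 = -⅔ + (D + 4)/9 = -⅔ + (4 + D)/9 = -⅔ + (4/9 + D/9) = -2/9 + D/9)
k = -40/81 (k = ((-1 - 9)*(-2/9 + (⅑)*6))/9 = (-10*(-2/9 + ⅔))/9 = (-10*4/9)/9 = (⅑)*(-40/9) = -40/81 ≈ -0.49383)
((s*14 + 11) + k)*(-1261) = ((19*14 + 11) - 40/81)*(-1261) = ((266 + 11) - 40/81)*(-1261) = (277 - 40/81)*(-1261) = (22397/81)*(-1261) = -28242617/81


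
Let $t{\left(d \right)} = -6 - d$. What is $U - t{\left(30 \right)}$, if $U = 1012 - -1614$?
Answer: $2662$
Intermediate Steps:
$U = 2626$ ($U = 1012 + 1614 = 2626$)
$U - t{\left(30 \right)} = 2626 - \left(-6 - 30\right) = 2626 - -36 = 2626 + 36 = 2662$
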